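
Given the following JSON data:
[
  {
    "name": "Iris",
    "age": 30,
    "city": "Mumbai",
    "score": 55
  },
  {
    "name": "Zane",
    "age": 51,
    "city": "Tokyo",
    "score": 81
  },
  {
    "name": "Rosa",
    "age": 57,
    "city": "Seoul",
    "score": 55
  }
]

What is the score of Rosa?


Looking up record where name = Rosa
Record index: 2
Field 'score' = 55

ANSWER: 55


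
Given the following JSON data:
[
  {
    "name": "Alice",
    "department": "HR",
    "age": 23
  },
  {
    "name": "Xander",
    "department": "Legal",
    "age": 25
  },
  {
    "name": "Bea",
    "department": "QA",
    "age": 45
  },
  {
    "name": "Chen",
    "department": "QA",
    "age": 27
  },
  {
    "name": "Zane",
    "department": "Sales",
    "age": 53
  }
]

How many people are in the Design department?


Scanning records for department = Design
  No matches found
Count: 0

ANSWER: 0


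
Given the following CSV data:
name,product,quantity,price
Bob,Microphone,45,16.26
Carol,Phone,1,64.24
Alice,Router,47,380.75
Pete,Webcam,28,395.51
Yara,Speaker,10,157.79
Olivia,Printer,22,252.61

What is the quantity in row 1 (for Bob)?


Row 1: Bob
Column 'quantity' = 45

ANSWER: 45


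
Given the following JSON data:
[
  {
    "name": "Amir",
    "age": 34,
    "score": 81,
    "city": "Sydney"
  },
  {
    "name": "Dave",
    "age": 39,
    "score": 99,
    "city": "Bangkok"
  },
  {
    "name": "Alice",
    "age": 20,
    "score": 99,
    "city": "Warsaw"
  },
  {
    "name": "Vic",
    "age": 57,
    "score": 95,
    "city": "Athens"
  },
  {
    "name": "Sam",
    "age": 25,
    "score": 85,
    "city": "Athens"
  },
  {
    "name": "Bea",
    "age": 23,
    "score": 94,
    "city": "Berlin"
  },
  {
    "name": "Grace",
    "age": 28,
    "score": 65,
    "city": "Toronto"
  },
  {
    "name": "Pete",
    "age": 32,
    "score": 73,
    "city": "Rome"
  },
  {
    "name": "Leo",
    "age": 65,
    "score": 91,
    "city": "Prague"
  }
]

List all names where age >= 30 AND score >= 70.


Checking both conditions:
  Amir (age=34, score=81) -> YES
  Dave (age=39, score=99) -> YES
  Alice (age=20, score=99) -> no
  Vic (age=57, score=95) -> YES
  Sam (age=25, score=85) -> no
  Bea (age=23, score=94) -> no
  Grace (age=28, score=65) -> no
  Pete (age=32, score=73) -> YES
  Leo (age=65, score=91) -> YES


ANSWER: Amir, Dave, Vic, Pete, Leo


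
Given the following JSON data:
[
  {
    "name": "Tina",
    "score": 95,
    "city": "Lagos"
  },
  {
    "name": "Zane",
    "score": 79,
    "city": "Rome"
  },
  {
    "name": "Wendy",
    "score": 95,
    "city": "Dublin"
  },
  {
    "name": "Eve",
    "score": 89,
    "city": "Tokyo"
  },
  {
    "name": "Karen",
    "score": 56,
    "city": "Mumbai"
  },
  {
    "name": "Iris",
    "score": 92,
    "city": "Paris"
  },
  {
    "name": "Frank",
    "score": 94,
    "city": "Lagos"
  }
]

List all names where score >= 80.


Filtering records where score >= 80:
  Tina (score=95) -> YES
  Zane (score=79) -> no
  Wendy (score=95) -> YES
  Eve (score=89) -> YES
  Karen (score=56) -> no
  Iris (score=92) -> YES
  Frank (score=94) -> YES


ANSWER: Tina, Wendy, Eve, Iris, Frank


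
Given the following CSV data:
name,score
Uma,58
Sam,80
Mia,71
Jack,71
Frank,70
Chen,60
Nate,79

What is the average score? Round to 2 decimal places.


Scores: 58, 80, 71, 71, 70, 60, 79
Sum = 489
Count = 7
Average = 489 / 7 = 69.86

ANSWER: 69.86


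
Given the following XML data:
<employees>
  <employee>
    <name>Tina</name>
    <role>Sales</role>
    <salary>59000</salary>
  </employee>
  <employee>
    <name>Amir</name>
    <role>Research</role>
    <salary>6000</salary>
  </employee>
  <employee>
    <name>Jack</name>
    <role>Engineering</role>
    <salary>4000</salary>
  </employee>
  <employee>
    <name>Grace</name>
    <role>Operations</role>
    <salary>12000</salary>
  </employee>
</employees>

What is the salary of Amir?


Searching for <employee> with <name>Amir</name>
Found at position 2
<salary>6000</salary>

ANSWER: 6000


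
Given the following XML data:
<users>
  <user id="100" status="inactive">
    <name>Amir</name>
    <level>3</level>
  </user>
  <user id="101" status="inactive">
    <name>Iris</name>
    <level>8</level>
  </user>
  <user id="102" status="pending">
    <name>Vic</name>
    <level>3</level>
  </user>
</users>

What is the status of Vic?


Finding user with name = Vic
user id="102" status="pending"

ANSWER: pending


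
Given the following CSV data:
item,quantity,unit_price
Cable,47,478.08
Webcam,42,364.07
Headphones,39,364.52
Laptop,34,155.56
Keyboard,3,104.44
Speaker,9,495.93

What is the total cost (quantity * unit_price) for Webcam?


Row: Webcam
quantity = 42
unit_price = 364.07
total = 42 * 364.07 = 15290.94

ANSWER: 15290.94


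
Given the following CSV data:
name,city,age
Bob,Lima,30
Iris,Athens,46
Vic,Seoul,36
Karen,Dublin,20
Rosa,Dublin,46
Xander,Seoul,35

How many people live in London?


Scanning city column for 'London':
Total matches: 0

ANSWER: 0


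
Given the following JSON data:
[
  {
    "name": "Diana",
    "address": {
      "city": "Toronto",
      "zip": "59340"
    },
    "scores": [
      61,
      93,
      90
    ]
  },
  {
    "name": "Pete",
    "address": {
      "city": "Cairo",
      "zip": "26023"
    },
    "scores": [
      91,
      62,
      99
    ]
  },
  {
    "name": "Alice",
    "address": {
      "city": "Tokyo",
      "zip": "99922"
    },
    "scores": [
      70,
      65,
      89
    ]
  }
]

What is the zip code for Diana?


Path: records[0].address.zip
Value: 59340

ANSWER: 59340


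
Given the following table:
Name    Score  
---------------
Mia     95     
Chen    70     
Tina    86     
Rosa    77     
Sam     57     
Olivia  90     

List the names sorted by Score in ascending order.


Sorting by Score (ascending):
  Sam: 57
  Chen: 70
  Rosa: 77
  Tina: 86
  Olivia: 90
  Mia: 95


ANSWER: Sam, Chen, Rosa, Tina, Olivia, Mia


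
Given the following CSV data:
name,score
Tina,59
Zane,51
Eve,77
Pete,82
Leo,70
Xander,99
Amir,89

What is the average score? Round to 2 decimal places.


Scores: 59, 51, 77, 82, 70, 99, 89
Sum = 527
Count = 7
Average = 527 / 7 = 75.29

ANSWER: 75.29


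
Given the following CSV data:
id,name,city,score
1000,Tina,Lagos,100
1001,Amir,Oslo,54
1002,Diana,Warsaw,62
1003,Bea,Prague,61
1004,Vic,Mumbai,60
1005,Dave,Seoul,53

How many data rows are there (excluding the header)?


Counting rows (excluding header):
Header: id,name,city,score
Data rows: 6

ANSWER: 6


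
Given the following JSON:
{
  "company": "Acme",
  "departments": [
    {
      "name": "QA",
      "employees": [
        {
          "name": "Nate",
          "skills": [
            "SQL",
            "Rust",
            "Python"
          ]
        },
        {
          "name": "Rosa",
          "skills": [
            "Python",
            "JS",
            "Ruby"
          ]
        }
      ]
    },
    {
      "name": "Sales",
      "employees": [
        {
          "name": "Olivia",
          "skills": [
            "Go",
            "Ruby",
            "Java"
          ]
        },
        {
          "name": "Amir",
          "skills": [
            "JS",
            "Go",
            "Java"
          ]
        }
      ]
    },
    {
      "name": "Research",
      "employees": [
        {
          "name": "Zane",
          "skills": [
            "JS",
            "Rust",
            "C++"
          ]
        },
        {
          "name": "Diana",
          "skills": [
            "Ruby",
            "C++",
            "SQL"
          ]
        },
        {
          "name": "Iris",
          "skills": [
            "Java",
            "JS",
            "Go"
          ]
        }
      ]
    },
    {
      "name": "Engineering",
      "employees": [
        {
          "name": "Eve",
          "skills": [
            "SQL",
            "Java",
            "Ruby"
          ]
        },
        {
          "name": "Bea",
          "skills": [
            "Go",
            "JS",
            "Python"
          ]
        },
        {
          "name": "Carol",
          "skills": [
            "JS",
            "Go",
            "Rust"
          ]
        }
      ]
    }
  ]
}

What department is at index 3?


Path: departments[3].name
Value: Engineering

ANSWER: Engineering


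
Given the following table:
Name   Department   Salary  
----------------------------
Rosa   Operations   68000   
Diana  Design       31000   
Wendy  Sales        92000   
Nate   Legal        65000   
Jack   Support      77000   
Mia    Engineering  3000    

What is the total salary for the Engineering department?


Engineering department members:
  Mia: 3000
Total = 3000 = 3000

ANSWER: 3000


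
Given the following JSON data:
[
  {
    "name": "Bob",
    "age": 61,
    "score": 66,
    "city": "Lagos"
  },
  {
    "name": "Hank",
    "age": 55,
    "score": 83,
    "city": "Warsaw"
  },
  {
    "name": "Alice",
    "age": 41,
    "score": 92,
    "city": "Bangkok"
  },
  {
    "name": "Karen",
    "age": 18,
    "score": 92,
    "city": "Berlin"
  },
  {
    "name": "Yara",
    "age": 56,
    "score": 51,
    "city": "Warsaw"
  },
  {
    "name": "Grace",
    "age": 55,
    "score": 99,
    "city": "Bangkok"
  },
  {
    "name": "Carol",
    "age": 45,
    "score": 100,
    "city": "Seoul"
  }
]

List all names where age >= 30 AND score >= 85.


Checking both conditions:
  Bob (age=61, score=66) -> no
  Hank (age=55, score=83) -> no
  Alice (age=41, score=92) -> YES
  Karen (age=18, score=92) -> no
  Yara (age=56, score=51) -> no
  Grace (age=55, score=99) -> YES
  Carol (age=45, score=100) -> YES


ANSWER: Alice, Grace, Carol


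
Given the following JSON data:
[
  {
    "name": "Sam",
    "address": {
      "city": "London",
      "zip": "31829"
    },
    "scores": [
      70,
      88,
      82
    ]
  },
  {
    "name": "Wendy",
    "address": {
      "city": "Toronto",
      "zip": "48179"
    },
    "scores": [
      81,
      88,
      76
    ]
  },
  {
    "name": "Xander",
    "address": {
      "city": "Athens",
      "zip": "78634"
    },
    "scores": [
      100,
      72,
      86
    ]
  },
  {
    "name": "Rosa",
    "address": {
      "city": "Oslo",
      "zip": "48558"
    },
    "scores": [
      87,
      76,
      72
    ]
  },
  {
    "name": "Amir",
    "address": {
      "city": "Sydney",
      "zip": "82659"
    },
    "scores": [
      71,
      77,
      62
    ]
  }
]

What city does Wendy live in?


Path: records[1].address.city
Value: Toronto

ANSWER: Toronto


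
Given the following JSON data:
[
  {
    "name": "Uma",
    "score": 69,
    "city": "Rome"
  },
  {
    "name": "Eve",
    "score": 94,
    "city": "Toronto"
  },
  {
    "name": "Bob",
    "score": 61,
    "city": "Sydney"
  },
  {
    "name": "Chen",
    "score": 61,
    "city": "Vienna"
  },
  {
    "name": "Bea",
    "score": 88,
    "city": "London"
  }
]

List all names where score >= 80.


Filtering records where score >= 80:
  Uma (score=69) -> no
  Eve (score=94) -> YES
  Bob (score=61) -> no
  Chen (score=61) -> no
  Bea (score=88) -> YES


ANSWER: Eve, Bea


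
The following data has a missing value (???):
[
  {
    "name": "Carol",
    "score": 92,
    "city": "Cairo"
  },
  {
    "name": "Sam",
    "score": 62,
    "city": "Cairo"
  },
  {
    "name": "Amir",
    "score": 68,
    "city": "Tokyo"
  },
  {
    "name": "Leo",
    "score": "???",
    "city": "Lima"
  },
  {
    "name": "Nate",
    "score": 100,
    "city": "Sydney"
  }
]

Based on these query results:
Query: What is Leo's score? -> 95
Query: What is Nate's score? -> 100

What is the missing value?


The missing value is Leo's score
From query: Leo's score = 95

ANSWER: 95


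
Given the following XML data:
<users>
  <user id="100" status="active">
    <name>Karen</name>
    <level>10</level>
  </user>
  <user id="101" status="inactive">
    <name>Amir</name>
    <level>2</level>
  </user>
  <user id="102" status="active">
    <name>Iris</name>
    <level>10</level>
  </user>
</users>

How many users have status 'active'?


Counting users with status='active':
  Karen (id=100) -> MATCH
  Iris (id=102) -> MATCH
Count: 2

ANSWER: 2


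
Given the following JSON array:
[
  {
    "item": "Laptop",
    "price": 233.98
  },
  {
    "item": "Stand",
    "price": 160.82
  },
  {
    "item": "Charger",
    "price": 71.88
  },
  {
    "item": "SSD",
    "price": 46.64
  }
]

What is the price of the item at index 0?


Array index 0 -> Laptop
price = 233.98

ANSWER: 233.98


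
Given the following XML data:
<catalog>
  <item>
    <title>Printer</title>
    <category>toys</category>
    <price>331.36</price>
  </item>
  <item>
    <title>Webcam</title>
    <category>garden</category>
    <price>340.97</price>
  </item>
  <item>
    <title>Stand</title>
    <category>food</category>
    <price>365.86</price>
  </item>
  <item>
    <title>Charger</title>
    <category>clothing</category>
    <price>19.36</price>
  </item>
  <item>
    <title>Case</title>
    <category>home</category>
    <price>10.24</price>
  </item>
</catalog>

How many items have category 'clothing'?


Scanning <item> elements for <category>clothing</category>:
  Item 4: Charger -> MATCH
Count: 1

ANSWER: 1


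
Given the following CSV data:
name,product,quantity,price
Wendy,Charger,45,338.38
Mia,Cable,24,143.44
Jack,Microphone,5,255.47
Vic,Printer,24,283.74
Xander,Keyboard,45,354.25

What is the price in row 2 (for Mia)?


Row 2: Mia
Column 'price' = 143.44

ANSWER: 143.44


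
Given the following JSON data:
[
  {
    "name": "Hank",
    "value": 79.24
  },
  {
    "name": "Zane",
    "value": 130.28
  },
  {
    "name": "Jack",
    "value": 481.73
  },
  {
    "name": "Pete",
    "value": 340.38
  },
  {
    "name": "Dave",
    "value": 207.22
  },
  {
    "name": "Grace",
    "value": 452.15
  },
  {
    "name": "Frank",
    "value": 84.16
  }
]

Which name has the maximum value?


Comparing values:
  Hank: 79.24
  Zane: 130.28
  Jack: 481.73
  Pete: 340.38
  Dave: 207.22
  Grace: 452.15
  Frank: 84.16
Maximum: Jack (481.73)

ANSWER: Jack


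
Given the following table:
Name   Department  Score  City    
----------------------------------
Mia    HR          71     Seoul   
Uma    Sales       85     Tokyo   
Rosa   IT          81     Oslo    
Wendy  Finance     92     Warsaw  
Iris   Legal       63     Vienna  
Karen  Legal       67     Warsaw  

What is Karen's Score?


Row 6: Karen
Score = 67

ANSWER: 67


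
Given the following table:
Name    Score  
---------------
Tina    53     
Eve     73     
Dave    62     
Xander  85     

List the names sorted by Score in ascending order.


Sorting by Score (ascending):
  Tina: 53
  Dave: 62
  Eve: 73
  Xander: 85


ANSWER: Tina, Dave, Eve, Xander


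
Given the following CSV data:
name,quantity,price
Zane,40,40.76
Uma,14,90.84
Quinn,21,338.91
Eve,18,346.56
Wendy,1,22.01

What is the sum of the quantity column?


Values in 'quantity' column:
  Row 1: 40
  Row 2: 14
  Row 3: 21
  Row 4: 18
  Row 5: 1
Sum = 40 + 14 + 21 + 18 + 1 = 94

ANSWER: 94


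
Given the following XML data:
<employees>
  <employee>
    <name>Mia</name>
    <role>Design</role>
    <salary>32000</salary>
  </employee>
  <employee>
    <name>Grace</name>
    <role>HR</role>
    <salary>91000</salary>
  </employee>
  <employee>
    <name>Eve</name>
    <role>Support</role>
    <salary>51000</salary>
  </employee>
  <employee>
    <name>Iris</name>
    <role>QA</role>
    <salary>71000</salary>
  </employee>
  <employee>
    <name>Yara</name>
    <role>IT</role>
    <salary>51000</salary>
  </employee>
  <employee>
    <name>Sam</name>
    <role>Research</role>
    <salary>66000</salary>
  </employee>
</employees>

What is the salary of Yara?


Searching for <employee> with <name>Yara</name>
Found at position 5
<salary>51000</salary>

ANSWER: 51000


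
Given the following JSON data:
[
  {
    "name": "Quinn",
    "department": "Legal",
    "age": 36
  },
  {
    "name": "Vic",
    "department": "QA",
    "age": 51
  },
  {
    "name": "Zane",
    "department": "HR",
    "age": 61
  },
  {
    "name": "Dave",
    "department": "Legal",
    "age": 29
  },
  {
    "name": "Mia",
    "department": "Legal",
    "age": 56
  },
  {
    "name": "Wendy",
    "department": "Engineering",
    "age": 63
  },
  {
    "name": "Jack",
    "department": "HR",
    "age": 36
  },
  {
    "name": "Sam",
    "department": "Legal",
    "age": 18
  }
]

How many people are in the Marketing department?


Scanning records for department = Marketing
  No matches found
Count: 0

ANSWER: 0


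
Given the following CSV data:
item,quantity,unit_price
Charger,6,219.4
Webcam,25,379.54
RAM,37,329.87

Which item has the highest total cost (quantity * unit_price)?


Computing row totals:
  Charger: 1316.4
  Webcam: 9488.5
  RAM: 12205.19
Maximum: RAM (12205.19)

ANSWER: RAM


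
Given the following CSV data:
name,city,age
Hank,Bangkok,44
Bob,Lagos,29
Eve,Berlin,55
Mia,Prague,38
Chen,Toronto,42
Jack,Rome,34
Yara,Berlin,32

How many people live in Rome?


Scanning city column for 'Rome':
  Row 6: Jack -> MATCH
Total matches: 1

ANSWER: 1


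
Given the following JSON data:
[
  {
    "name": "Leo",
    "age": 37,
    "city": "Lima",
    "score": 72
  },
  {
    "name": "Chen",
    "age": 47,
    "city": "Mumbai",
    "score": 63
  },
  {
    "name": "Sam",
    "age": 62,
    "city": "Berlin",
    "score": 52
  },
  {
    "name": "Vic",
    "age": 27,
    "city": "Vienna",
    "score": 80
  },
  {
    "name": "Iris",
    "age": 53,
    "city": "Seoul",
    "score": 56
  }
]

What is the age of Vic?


Looking up record where name = Vic
Record index: 3
Field 'age' = 27

ANSWER: 27


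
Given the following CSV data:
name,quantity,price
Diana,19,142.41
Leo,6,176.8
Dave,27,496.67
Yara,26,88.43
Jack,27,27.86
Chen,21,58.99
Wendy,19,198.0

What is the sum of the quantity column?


Values in 'quantity' column:
  Row 1: 19
  Row 2: 6
  Row 3: 27
  Row 4: 26
  Row 5: 27
  Row 6: 21
  Row 7: 19
Sum = 19 + 6 + 27 + 26 + 27 + 21 + 19 = 145

ANSWER: 145


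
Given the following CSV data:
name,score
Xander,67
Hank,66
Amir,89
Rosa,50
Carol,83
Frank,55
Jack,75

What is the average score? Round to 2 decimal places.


Scores: 67, 66, 89, 50, 83, 55, 75
Sum = 485
Count = 7
Average = 485 / 7 = 69.29

ANSWER: 69.29


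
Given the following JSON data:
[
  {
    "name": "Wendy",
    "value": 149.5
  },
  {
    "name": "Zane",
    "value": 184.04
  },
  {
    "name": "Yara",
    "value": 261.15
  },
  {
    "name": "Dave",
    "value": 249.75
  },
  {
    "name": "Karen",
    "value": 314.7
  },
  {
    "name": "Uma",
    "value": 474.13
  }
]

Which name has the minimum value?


Comparing values:
  Wendy: 149.5
  Zane: 184.04
  Yara: 261.15
  Dave: 249.75
  Karen: 314.7
  Uma: 474.13
Minimum: Wendy (149.5)

ANSWER: Wendy


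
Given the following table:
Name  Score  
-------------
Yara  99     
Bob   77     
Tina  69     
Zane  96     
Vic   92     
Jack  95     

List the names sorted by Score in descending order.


Sorting by Score (descending):
  Yara: 99
  Zane: 96
  Jack: 95
  Vic: 92
  Bob: 77
  Tina: 69


ANSWER: Yara, Zane, Jack, Vic, Bob, Tina


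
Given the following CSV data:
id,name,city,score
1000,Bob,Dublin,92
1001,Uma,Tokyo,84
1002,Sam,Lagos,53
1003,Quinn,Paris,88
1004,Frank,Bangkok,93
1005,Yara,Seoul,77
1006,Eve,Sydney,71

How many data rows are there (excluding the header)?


Counting rows (excluding header):
Header: id,name,city,score
Data rows: 7

ANSWER: 7


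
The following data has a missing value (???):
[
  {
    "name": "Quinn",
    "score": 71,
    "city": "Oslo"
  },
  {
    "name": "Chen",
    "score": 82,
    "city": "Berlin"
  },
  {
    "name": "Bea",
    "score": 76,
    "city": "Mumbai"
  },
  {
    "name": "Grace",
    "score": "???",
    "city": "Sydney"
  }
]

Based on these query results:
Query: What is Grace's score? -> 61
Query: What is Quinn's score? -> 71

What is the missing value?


The missing value is Grace's score
From query: Grace's score = 61

ANSWER: 61


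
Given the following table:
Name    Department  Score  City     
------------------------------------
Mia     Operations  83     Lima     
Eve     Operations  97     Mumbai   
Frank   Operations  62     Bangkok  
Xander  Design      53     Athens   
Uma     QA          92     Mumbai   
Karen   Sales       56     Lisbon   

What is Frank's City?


Row 3: Frank
City = Bangkok

ANSWER: Bangkok


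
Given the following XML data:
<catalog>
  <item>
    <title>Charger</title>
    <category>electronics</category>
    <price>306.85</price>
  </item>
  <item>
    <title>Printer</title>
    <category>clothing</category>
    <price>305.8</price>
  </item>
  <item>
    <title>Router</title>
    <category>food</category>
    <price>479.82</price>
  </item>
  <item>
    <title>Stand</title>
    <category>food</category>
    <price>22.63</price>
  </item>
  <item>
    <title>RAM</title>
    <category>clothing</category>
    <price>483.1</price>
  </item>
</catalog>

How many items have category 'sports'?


Scanning <item> elements for <category>sports</category>:
Count: 0

ANSWER: 0


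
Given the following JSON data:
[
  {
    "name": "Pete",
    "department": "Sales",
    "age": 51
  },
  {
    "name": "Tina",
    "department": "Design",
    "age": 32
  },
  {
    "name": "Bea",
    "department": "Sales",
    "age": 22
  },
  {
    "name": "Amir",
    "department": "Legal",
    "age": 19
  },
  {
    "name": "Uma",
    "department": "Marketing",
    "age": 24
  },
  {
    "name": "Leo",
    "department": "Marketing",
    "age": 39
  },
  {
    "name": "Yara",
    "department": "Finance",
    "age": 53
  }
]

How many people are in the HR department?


Scanning records for department = HR
  No matches found
Count: 0

ANSWER: 0


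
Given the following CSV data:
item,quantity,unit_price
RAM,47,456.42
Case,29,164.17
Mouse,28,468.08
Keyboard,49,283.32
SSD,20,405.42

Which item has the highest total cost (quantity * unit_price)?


Computing row totals:
  RAM: 21451.74
  Case: 4760.93
  Mouse: 13106.24
  Keyboard: 13882.68
  SSD: 8108.4
Maximum: RAM (21451.74)

ANSWER: RAM


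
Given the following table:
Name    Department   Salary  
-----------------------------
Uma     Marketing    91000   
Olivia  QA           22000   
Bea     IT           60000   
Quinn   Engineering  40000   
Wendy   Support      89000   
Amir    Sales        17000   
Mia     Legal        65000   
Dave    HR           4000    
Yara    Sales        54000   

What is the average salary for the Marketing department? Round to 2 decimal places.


Marketing department members:
  Uma: 91000
Sum = 91000
Count = 1
Average = 91000 / 1 = 91000.00

ANSWER: 91000.00


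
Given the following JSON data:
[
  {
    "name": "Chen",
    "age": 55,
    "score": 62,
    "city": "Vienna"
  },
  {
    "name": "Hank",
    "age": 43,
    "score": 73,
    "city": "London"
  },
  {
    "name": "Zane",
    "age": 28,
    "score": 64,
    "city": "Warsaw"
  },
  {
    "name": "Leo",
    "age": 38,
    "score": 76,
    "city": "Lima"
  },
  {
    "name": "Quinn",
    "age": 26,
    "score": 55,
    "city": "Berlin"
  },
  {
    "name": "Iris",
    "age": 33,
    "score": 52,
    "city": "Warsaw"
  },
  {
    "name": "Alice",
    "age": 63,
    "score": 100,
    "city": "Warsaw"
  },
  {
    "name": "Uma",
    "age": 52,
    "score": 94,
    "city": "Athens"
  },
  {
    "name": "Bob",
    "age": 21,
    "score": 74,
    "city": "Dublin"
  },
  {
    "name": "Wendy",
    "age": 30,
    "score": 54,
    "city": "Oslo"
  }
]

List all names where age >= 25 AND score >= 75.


Checking both conditions:
  Chen (age=55, score=62) -> no
  Hank (age=43, score=73) -> no
  Zane (age=28, score=64) -> no
  Leo (age=38, score=76) -> YES
  Quinn (age=26, score=55) -> no
  Iris (age=33, score=52) -> no
  Alice (age=63, score=100) -> YES
  Uma (age=52, score=94) -> YES
  Bob (age=21, score=74) -> no
  Wendy (age=30, score=54) -> no


ANSWER: Leo, Alice, Uma


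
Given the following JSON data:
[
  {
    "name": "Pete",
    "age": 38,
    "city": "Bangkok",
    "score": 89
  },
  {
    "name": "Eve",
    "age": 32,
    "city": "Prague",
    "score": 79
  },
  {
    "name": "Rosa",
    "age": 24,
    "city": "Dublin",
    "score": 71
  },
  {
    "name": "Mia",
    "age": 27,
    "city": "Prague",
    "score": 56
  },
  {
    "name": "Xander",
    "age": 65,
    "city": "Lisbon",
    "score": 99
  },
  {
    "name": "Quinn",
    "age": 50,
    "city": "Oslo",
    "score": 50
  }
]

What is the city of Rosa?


Looking up record where name = Rosa
Record index: 2
Field 'city' = Dublin

ANSWER: Dublin


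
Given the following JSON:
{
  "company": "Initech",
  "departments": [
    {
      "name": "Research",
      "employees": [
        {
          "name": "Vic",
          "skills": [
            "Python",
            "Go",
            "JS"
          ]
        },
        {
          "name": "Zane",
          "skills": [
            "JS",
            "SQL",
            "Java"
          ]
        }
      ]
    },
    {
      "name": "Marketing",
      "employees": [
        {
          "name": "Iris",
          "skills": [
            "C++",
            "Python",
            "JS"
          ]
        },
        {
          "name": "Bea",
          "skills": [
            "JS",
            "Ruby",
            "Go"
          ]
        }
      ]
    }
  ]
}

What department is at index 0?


Path: departments[0].name
Value: Research

ANSWER: Research


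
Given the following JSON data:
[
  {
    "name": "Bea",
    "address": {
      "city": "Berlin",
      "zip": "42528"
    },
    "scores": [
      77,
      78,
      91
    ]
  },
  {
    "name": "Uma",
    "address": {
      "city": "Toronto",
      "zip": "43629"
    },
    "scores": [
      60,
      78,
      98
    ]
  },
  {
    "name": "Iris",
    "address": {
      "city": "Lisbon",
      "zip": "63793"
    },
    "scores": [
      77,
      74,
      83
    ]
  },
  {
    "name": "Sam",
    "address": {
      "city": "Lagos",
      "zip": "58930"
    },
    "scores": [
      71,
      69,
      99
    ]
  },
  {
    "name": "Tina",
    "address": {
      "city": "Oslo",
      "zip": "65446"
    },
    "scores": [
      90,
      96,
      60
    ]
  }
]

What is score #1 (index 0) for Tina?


Path: records[4].scores[0]
Value: 90

ANSWER: 90


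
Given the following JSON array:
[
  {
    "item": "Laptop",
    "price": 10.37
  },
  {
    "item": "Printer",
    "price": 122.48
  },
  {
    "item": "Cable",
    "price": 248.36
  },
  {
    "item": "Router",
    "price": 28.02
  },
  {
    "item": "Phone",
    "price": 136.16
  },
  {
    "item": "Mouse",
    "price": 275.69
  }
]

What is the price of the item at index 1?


Array index 1 -> Printer
price = 122.48

ANSWER: 122.48


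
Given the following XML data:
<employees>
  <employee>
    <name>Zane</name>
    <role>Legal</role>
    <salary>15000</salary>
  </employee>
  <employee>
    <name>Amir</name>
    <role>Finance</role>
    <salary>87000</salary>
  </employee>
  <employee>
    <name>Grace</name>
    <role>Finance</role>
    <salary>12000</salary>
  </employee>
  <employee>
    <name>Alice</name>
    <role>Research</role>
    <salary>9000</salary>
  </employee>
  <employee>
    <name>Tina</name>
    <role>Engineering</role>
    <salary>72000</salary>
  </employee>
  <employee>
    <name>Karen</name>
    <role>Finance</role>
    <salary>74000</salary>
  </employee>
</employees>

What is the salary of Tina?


Searching for <employee> with <name>Tina</name>
Found at position 5
<salary>72000</salary>

ANSWER: 72000


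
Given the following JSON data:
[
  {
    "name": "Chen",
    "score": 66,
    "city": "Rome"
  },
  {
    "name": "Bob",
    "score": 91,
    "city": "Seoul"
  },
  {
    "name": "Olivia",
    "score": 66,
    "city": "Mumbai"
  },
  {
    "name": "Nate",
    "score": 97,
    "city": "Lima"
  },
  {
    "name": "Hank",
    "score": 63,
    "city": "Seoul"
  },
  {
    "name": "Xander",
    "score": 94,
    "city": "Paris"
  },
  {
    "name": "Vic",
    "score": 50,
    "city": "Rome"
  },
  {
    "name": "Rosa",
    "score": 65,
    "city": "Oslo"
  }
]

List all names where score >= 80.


Filtering records where score >= 80:
  Chen (score=66) -> no
  Bob (score=91) -> YES
  Olivia (score=66) -> no
  Nate (score=97) -> YES
  Hank (score=63) -> no
  Xander (score=94) -> YES
  Vic (score=50) -> no
  Rosa (score=65) -> no


ANSWER: Bob, Nate, Xander


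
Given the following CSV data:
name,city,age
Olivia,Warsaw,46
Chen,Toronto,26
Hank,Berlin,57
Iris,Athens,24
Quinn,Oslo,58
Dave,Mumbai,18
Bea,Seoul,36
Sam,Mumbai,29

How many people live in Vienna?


Scanning city column for 'Vienna':
Total matches: 0

ANSWER: 0


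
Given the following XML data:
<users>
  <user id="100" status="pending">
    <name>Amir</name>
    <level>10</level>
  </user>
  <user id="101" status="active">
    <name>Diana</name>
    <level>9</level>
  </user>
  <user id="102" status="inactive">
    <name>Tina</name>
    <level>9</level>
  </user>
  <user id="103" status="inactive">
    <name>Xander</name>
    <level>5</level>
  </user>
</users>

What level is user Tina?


Finding user: Tina
<level>9</level>

ANSWER: 9


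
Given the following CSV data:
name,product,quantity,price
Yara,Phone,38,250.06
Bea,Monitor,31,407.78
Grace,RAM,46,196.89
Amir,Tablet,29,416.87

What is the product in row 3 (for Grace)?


Row 3: Grace
Column 'product' = RAM

ANSWER: RAM


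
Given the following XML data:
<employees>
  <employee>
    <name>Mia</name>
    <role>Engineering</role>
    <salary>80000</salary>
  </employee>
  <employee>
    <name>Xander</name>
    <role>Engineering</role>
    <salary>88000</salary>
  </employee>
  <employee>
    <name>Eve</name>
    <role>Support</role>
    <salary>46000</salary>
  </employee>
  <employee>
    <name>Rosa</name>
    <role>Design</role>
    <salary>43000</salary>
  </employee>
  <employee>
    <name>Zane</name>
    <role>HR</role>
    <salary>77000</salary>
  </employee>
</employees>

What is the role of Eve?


Searching for <employee> with <name>Eve</name>
Found at position 3
<role>Support</role>

ANSWER: Support


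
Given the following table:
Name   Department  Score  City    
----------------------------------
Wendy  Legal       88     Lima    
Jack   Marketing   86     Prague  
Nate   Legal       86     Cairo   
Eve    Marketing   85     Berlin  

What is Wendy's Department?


Row 1: Wendy
Department = Legal

ANSWER: Legal


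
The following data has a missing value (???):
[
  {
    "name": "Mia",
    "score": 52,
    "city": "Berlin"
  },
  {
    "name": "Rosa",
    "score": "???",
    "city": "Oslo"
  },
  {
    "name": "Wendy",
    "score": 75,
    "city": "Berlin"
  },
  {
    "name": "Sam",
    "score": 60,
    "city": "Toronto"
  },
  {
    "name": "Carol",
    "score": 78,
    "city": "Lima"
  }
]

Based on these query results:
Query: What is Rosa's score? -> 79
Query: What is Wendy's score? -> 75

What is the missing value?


The missing value is Rosa's score
From query: Rosa's score = 79

ANSWER: 79


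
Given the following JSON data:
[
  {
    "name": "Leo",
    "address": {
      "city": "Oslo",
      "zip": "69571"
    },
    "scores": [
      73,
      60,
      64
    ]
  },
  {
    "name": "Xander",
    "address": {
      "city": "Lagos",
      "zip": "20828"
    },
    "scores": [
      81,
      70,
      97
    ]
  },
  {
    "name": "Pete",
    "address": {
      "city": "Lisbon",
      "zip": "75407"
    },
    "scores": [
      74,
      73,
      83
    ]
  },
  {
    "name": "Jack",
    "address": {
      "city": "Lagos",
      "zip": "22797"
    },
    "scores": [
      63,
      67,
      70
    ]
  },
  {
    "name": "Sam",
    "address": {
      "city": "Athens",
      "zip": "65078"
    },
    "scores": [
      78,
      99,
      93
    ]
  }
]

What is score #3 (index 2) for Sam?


Path: records[4].scores[2]
Value: 93

ANSWER: 93


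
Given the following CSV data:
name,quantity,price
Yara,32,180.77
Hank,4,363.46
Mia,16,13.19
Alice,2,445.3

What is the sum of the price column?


Values in 'price' column:
  Row 1: 180.77
  Row 2: 363.46
  Row 3: 13.19
  Row 4: 445.3
Sum = 180.77 + 363.46 + 13.19 + 445.3 = 1002.72

ANSWER: 1002.72


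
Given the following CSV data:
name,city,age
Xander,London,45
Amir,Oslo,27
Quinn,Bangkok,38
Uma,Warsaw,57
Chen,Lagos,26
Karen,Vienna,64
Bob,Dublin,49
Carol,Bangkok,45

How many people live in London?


Scanning city column for 'London':
  Row 1: Xander -> MATCH
Total matches: 1

ANSWER: 1


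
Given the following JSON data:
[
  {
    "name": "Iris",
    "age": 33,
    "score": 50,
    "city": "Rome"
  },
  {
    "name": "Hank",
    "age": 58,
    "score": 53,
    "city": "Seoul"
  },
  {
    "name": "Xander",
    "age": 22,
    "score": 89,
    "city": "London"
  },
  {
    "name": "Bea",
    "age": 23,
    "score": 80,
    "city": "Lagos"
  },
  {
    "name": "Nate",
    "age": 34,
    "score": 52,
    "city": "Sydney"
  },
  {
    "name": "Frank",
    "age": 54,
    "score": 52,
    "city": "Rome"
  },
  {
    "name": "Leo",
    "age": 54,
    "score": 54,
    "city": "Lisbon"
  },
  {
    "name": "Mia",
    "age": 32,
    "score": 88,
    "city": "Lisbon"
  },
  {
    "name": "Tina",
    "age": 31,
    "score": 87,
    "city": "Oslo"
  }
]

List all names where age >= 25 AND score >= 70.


Checking both conditions:
  Iris (age=33, score=50) -> no
  Hank (age=58, score=53) -> no
  Xander (age=22, score=89) -> no
  Bea (age=23, score=80) -> no
  Nate (age=34, score=52) -> no
  Frank (age=54, score=52) -> no
  Leo (age=54, score=54) -> no
  Mia (age=32, score=88) -> YES
  Tina (age=31, score=87) -> YES


ANSWER: Mia, Tina


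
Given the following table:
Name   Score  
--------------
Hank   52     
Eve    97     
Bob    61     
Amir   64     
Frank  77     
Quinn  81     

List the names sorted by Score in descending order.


Sorting by Score (descending):
  Eve: 97
  Quinn: 81
  Frank: 77
  Amir: 64
  Bob: 61
  Hank: 52


ANSWER: Eve, Quinn, Frank, Amir, Bob, Hank


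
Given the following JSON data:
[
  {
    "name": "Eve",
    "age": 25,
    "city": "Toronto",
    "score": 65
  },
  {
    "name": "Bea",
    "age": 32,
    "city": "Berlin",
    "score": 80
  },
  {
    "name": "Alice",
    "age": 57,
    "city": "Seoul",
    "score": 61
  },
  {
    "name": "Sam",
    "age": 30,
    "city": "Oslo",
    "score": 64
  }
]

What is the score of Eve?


Looking up record where name = Eve
Record index: 0
Field 'score' = 65

ANSWER: 65


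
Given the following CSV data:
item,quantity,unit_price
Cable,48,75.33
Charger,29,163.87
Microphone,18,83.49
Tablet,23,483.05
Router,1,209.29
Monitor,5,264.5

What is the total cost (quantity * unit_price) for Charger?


Row: Charger
quantity = 29
unit_price = 163.87
total = 29 * 163.87 = 4752.23

ANSWER: 4752.23


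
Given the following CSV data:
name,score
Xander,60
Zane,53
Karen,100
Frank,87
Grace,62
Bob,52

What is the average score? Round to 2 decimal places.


Scores: 60, 53, 100, 87, 62, 52
Sum = 414
Count = 6
Average = 414 / 6 = 69.00

ANSWER: 69.00


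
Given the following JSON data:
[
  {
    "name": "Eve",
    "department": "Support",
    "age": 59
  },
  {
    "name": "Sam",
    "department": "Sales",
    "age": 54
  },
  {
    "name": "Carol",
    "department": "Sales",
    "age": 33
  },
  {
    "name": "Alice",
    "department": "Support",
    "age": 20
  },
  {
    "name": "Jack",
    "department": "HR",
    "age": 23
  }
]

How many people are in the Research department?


Scanning records for department = Research
  No matches found
Count: 0

ANSWER: 0


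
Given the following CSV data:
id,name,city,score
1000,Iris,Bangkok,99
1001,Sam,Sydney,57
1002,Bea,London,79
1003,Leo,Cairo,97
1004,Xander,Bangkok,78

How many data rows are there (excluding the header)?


Counting rows (excluding header):
Header: id,name,city,score
Data rows: 5

ANSWER: 5


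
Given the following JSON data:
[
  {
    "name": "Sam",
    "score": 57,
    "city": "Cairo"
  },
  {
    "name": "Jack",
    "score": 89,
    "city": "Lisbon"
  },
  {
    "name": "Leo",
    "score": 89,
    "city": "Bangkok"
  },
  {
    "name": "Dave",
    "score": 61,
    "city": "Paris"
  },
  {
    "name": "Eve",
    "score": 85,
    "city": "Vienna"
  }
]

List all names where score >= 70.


Filtering records where score >= 70:
  Sam (score=57) -> no
  Jack (score=89) -> YES
  Leo (score=89) -> YES
  Dave (score=61) -> no
  Eve (score=85) -> YES


ANSWER: Jack, Leo, Eve


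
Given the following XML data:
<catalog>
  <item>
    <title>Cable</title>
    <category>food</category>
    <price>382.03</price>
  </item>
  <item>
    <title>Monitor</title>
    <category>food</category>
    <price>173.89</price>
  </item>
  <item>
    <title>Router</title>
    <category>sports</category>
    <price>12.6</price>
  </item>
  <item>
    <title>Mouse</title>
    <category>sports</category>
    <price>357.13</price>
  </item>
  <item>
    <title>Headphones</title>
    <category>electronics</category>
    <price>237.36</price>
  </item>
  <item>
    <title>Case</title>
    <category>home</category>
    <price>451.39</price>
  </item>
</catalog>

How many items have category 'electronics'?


Scanning <item> elements for <category>electronics</category>:
  Item 5: Headphones -> MATCH
Count: 1

ANSWER: 1


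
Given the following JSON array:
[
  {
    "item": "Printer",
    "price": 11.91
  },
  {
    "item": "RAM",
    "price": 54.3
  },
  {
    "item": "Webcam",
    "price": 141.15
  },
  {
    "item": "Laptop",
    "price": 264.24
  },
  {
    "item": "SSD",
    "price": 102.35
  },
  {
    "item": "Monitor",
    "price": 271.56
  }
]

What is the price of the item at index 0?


Array index 0 -> Printer
price = 11.91

ANSWER: 11.91


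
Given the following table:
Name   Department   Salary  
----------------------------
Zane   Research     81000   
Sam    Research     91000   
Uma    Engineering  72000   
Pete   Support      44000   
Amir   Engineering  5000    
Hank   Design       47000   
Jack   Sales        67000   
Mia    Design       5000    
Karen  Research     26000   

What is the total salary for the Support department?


Support department members:
  Pete: 44000
Total = 44000 = 44000

ANSWER: 44000


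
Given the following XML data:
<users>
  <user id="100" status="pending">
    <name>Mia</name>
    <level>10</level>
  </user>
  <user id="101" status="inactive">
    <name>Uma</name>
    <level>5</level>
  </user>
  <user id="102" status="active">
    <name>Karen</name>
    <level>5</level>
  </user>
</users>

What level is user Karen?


Finding user: Karen
<level>5</level>

ANSWER: 5


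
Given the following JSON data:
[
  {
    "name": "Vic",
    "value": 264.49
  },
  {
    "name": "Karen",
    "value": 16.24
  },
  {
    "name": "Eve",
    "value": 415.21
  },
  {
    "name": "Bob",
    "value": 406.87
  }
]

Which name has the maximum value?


Comparing values:
  Vic: 264.49
  Karen: 16.24
  Eve: 415.21
  Bob: 406.87
Maximum: Eve (415.21)

ANSWER: Eve


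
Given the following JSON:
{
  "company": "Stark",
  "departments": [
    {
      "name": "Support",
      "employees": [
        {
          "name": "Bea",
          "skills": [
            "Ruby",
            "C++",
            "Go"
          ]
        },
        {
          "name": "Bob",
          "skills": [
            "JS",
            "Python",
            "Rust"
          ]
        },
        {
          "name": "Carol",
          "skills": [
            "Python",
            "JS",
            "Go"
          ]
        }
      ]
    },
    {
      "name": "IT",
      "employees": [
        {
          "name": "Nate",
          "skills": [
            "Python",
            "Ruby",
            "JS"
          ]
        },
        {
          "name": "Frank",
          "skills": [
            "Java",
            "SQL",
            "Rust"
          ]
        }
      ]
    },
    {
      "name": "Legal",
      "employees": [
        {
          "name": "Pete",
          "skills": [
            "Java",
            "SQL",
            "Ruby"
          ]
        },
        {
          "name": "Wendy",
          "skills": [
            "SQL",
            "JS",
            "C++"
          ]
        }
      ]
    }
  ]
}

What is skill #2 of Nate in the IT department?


Path: departments[1].employees[0].skills[1]
Value: Ruby

ANSWER: Ruby
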